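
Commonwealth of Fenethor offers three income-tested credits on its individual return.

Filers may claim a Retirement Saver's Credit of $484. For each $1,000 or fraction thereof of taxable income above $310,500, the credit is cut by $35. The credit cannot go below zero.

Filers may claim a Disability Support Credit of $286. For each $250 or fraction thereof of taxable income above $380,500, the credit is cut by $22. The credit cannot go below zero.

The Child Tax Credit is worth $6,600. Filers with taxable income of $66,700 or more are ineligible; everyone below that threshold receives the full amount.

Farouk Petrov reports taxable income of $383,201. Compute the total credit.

$44

Retirement Saver's Credit: income exceeds $310,500 by $72,701 → 73 increments × $35 = $2,555 ≥ base, so the credit is $0.
Disability Support Credit: income exceeds $380,500 by $2,701, which is 11 full-or-partial $250 increments; reduction = 11 × $22 = $242, leaving $44.
Child Tax Credit: $383,201 meets or exceeds the $66,700 cutoff, so the credit is $0.
Total: $0 + $44 + $0 = $44.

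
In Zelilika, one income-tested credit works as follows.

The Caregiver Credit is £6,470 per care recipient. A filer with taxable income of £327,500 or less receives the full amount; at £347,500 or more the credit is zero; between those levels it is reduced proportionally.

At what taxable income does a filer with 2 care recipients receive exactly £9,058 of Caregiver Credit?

£333,500

Full credit = 2 × £6,470 = £12,940.
£9,058 is 9,058/12,940 of the full £12,940, so 3,882/12,940 of the £20,000 range has been used: income = £327,500 + £20,000 × 3,882/12,940 = £333,500.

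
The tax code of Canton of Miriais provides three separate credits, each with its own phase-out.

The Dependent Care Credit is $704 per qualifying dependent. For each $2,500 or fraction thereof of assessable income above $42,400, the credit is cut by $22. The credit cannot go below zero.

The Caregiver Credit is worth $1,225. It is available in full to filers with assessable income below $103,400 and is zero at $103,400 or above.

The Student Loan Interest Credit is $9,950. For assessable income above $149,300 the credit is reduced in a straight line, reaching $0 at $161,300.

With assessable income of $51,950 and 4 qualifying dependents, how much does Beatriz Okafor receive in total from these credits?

Dependent Care Credit: base = 4 × $704 = $2,816. income exceeds $42,400 by $9,550, which is 4 full-or-partial $2,500 increments; reduction = 4 × $22 = $88, leaving $2,728.
Caregiver Credit: $51,950 is below the $103,400 cutoff, so the full $1,225 applies.
Student Loan Interest Credit: $51,950 is at or below the $149,300 threshold, so the full $9,950 applies.
Total: $2,728 + $1,225 + $9,950 = $13,903.

$13,903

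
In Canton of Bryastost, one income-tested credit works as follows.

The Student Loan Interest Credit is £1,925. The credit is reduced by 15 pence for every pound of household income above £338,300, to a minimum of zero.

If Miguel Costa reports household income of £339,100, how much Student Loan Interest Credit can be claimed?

Student Loan Interest Credit: 15% of the £800 excess over £338,300 is £120; credit = £1,925 − £120 = £1,805.

£1,805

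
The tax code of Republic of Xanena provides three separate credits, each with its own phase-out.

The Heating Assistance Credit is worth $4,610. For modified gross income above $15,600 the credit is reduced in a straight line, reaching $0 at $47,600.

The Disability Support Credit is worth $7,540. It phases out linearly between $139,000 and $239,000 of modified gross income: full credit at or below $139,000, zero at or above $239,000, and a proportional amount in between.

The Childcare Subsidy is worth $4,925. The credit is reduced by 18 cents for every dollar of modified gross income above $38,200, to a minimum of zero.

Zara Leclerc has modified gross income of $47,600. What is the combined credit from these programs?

$10,773

Heating Assistance Credit: $47,600 is at or above $47,600, so the credit is $0.
Disability Support Credit: $47,600 is at or below the $139,000 threshold, so the full $7,540 applies.
Childcare Subsidy: 18% of the $9,400 excess over $38,200 is $1,692; credit = $4,925 − $1,692 = $3,233.
Total: $0 + $7,540 + $3,233 = $10,773.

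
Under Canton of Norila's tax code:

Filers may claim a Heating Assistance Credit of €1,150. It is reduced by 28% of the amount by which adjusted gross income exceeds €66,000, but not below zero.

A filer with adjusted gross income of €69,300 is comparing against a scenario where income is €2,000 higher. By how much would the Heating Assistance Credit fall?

€226

At €69,300 — 28% of the €3,300 excess over €66,000 is €924; credit = €1,150 − €924 = €226.
At €71,300 — 28% of the €5,300 excess over €66,000 is €1,484 ≥ base, so the credit is €0.
Lost: €226 − €0 = €226.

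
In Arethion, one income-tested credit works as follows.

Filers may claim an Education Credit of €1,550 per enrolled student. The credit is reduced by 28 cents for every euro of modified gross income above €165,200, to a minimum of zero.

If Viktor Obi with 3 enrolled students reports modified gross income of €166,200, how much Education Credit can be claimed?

Education Credit: base = 3 × €1,550 = €4,650. 28% of the €1,000 excess over €165,200 is €280; credit = €4,650 − €280 = €4,370.

€4,370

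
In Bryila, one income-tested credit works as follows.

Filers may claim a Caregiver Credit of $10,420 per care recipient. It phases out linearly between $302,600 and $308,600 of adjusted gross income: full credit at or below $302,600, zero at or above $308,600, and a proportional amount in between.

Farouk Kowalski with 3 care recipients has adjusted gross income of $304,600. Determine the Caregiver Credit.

Caregiver Credit: base = 3 × $10,420 = $31,260. $304,600 is $2,000 into a $6,000 phase-out range, leaving 4,000/6,000 of the credit: $31,260 × 4,000/6,000 = $20,840.

$20,840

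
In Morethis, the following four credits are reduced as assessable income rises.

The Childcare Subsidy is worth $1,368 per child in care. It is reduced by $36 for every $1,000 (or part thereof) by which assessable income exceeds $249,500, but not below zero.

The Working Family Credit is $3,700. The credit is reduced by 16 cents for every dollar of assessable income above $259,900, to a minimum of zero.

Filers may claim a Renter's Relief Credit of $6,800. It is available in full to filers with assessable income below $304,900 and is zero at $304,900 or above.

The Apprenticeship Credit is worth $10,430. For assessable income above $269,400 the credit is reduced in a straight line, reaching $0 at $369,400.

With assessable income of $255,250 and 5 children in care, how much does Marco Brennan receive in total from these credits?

$27,554

Childcare Subsidy: base = 5 × $1,368 = $6,840. income exceeds $249,500 by $5,750, which is 6 full-or-partial $1,000 increments; reduction = 6 × $36 = $216, leaving $6,624.
Working Family Credit: $255,250 is at or below the $259,900 threshold, so the full $3,700 applies.
Renter's Relief Credit: $255,250 is below the $304,900 cutoff, so the full $6,800 applies.
Apprenticeship Credit: $255,250 is at or below the $269,400 threshold, so the full $10,430 applies.
Total: $6,624 + $3,700 + $6,800 + $10,430 = $27,554.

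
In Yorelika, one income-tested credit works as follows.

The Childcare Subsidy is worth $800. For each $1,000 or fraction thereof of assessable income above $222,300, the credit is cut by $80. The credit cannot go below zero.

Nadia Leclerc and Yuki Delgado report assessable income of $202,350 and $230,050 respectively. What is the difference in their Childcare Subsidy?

Nadia ($202,350): Childcare Subsidy: $202,350 is at or below the $222,300 threshold, so the full $800 applies.
Yuki ($230,050): Childcare Subsidy: income exceeds $222,300 by $7,750, which is 8 full-or-partial $1,000 increments; reduction = 8 × $80 = $640, leaving $160.
Difference: |$800 − $160| = $640.

$640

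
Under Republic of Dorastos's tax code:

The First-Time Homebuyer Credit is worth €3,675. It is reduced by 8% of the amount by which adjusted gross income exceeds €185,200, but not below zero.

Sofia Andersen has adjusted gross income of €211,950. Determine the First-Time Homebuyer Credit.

€1,535

First-Time Homebuyer Credit: 8% of the €26,750 excess over €185,200 is €2,140; credit = €3,675 − €2,140 = €1,535.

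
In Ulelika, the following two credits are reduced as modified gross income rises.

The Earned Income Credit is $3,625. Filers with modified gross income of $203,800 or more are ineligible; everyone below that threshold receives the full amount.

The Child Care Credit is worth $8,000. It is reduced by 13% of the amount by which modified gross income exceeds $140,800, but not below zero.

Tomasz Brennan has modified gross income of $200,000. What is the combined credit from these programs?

Earned Income Credit: $200,000 is below the $203,800 cutoff, so the full $3,625 applies.
Child Care Credit: 13% of the $59,200 excess over $140,800 is $7,696; credit = $8,000 − $7,696 = $304.
Total: $3,625 + $304 = $3,929.

$3,929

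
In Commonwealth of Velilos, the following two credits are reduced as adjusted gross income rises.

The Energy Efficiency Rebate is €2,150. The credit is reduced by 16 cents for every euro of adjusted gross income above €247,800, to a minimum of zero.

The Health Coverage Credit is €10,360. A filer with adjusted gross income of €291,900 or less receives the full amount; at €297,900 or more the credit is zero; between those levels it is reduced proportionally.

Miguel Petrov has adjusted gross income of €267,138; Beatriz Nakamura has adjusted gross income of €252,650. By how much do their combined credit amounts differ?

Miguel (€267,138): Energy Efficiency Rebate: 16% of the €19,338 excess over €247,800 is €3,094.08 ≥ base, so the credit is €0. Health Coverage Credit: €267,138 is at or below the €291,900 threshold, so the full €10,360 applies. total €0 + €10,360 = €10,360
Beatriz (€252,650): Energy Efficiency Rebate: 16% of the €4,850 excess over €247,800 is €776; credit = €2,150 − €776 = €1,374. Health Coverage Credit: €252,650 is at or below the €291,900 threshold, so the full €10,360 applies. total €1,374 + €10,360 = €11,734
Difference: |€10,360 − €11,734| = €1,374.

€1,374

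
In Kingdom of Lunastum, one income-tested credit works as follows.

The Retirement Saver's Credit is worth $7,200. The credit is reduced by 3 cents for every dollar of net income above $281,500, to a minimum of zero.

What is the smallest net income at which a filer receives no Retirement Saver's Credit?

$521,500

The credit falls by 3% of each dollar above $281,500, so it reaches zero when the excess is $7,200 / 3% = $240,000: income = $281,500 + $240,000 = $521,500.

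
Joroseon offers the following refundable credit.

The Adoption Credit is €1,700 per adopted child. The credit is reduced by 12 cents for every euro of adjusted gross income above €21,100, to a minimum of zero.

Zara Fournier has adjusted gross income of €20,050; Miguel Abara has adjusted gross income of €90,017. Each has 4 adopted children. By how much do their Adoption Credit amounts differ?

Zara (€20,050): Adoption Credit: base = 4 × €1,700 = €6,800. €20,050 is at or below the €21,100 threshold, so the full €6,800 applies.
Miguel (€90,017): Adoption Credit: base = 4 × €1,700 = €6,800. 12% of the €68,917 excess over €21,100 is €8,270.04 ≥ base, so the credit is €0.
Difference: |€6,800 − €0| = €6,800.

€6,800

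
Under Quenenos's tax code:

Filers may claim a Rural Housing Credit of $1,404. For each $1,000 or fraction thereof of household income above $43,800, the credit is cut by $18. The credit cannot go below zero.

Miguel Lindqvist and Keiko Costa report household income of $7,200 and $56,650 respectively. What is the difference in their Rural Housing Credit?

$234

Miguel ($7,200): Rural Housing Credit: $7,200 is at or below the $43,800 threshold, so the full $1,404 applies.
Keiko ($56,650): Rural Housing Credit: income exceeds $43,800 by $12,850, which is 13 full-or-partial $1,000 increments; reduction = 13 × $18 = $234, leaving $1,170.
Difference: |$1,404 − $1,170| = $234.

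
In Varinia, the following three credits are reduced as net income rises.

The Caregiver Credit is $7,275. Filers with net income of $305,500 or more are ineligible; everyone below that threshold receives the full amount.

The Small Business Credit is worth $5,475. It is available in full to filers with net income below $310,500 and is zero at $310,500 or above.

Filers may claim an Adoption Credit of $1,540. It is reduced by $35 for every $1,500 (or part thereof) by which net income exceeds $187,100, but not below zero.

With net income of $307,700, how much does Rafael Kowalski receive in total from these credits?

Caregiver Credit: $307,700 meets or exceeds the $305,500 cutoff, so the credit is $0.
Small Business Credit: $307,700 is below the $310,500 cutoff, so the full $5,475 applies.
Adoption Credit: income exceeds $187,100 by $120,600 → 81 increments × $35 = $2,835 ≥ base, so the credit is $0.
Total: $0 + $5,475 + $0 = $5,475.

$5,475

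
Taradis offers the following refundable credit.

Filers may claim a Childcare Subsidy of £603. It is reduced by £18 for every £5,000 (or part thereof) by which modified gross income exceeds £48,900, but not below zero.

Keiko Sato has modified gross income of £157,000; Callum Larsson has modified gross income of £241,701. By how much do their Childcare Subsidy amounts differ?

Keiko (£157,000): Childcare Subsidy: income exceeds £48,900 by £108,100, which is 22 full-or-partial £5,000 increments; reduction = 22 × £18 = £396, leaving £207.
Callum (£241,701): Childcare Subsidy: income exceeds £48,900 by £192,801 → 39 increments × £18 = £702 ≥ base, so the credit is £0.
Difference: |£207 − £0| = £207.

£207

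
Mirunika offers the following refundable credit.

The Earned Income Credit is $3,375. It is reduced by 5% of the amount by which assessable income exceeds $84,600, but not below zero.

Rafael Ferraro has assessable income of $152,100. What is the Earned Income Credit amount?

$0

Earned Income Credit: 5% of the $67,500 excess over $84,600 is $3,375 ≥ base, so the credit is $0.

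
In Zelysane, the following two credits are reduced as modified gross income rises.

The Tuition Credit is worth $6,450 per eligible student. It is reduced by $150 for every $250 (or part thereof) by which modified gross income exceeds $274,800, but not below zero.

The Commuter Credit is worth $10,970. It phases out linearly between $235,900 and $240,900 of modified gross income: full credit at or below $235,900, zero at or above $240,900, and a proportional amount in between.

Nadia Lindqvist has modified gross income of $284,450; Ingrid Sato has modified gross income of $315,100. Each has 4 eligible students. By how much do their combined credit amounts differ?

Nadia ($284,450): Tuition Credit: base = 4 × $6,450 = $25,800. income exceeds $274,800 by $9,650, which is 39 full-or-partial $250 increments; reduction = 39 × $150 = $5,850, leaving $19,950. Commuter Credit: $284,450 is at or above $240,900, so the credit is $0. total $19,950 + $0 = $19,950
Ingrid ($315,100): Tuition Credit: base = 4 × $6,450 = $25,800. income exceeds $274,800 by $40,300, which is 162 full-or-partial $250 increments; reduction = 162 × $150 = $24,300, leaving $1,500. Commuter Credit: $315,100 is at or above $240,900, so the credit is $0. total $1,500 + $0 = $1,500
Difference: |$19,950 − $1,500| = $18,450.

$18,450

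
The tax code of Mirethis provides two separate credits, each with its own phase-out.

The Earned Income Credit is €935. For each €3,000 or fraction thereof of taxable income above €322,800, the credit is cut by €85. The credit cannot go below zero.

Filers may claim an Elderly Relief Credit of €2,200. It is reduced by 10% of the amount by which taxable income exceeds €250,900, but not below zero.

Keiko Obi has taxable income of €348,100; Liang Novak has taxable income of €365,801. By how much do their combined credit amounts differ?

Keiko (€348,100): Earned Income Credit: income exceeds €322,800 by €25,300, which is 9 full-or-partial €3,000 increments; reduction = 9 × €85 = €765, leaving €170. Elderly Relief Credit: 10% of the €97,200 excess over €250,900 is €9,720 ≥ base, so the credit is €0. total €170 + €0 = €170
Liang (€365,801): Earned Income Credit: income exceeds €322,800 by €43,001 → 15 increments × €85 = €1,275 ≥ base, so the credit is €0. Elderly Relief Credit: 10% of the €114,901 excess over €250,900 is €11,490.10 ≥ base, so the credit is €0. total €0 + €0 = €0
Difference: |€170 − €0| = €170.

€170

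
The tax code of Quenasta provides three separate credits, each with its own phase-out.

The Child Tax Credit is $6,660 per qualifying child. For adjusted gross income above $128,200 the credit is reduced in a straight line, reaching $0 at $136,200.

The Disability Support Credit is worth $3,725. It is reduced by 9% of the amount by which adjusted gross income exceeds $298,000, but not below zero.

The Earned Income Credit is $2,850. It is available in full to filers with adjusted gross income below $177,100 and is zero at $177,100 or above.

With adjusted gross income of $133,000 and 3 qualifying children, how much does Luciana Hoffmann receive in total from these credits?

$14,567

Child Tax Credit: base = 3 × $6,660 = $19,980. $133,000 is $4,800 into a $8,000 phase-out range, leaving 3,200/8,000 of the credit: $19,980 × 3,200/8,000 = $7,992.
Disability Support Credit: $133,000 is at or below the $298,000 threshold, so the full $3,725 applies.
Earned Income Credit: $133,000 is below the $177,100 cutoff, so the full $2,850 applies.
Total: $7,992 + $3,725 + $2,850 = $14,567.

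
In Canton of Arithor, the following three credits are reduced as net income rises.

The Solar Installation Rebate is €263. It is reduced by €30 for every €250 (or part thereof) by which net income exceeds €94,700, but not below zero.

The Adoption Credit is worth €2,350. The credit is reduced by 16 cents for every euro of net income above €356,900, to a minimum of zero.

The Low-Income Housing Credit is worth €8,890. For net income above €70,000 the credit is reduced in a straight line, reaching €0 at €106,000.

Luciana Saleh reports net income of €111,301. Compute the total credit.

€2,350

Solar Installation Rebate: income exceeds €94,700 by €16,601 → 67 increments × €30 = €2,010 ≥ base, so the credit is €0.
Adoption Credit: €111,301 is at or below the €356,900 threshold, so the full €2,350 applies.
Low-Income Housing Credit: €111,301 is at or above €106,000, so the credit is €0.
Total: €0 + €2,350 + €0 = €2,350.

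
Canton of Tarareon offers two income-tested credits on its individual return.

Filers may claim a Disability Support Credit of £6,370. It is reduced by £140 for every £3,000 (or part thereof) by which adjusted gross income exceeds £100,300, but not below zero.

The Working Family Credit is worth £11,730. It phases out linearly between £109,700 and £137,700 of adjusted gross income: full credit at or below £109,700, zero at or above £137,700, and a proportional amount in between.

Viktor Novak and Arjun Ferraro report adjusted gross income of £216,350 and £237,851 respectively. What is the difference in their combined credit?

Viktor (£216,350): Disability Support Credit: income exceeds £100,300 by £116,050, which is 39 full-or-partial £3,000 increments; reduction = 39 × £140 = £5,460, leaving £910. Working Family Credit: £216,350 is at or above £137,700, so the credit is £0. total £910 + £0 = £910
Arjun (£237,851): Disability Support Credit: income exceeds £100,300 by £137,551 → 46 increments × £140 = £6,440 ≥ base, so the credit is £0. Working Family Credit: £237,851 is at or above £137,700, so the credit is £0. total £0 + £0 = £0
Difference: |£910 − £0| = £910.

£910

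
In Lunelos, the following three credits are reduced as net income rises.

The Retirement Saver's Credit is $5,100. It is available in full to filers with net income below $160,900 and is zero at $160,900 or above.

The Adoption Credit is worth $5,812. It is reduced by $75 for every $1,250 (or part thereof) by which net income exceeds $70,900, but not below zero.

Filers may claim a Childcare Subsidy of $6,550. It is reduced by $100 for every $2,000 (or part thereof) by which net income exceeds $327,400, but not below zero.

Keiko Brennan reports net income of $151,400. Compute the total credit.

Retirement Saver's Credit: $151,400 is below the $160,900 cutoff, so the full $5,100 applies.
Adoption Credit: income exceeds $70,900 by $80,500, which is 65 full-or-partial $1,250 increments; reduction = 65 × $75 = $4,875, leaving $937.
Childcare Subsidy: $151,400 is at or below the $327,400 threshold, so the full $6,550 applies.
Total: $5,100 + $937 + $6,550 = $12,587.

$12,587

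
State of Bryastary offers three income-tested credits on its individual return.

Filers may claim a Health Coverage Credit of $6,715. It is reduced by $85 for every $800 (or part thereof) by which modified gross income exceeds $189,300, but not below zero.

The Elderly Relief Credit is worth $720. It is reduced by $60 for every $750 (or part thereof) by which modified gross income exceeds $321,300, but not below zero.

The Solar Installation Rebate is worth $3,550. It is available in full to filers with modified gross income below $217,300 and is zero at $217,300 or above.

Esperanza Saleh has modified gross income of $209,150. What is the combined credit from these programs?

$8,860

Health Coverage Credit: income exceeds $189,300 by $19,850, which is 25 full-or-partial $800 increments; reduction = 25 × $85 = $2,125, leaving $4,590.
Elderly Relief Credit: $209,150 is at or below the $321,300 threshold, so the full $720 applies.
Solar Installation Rebate: $209,150 is below the $217,300 cutoff, so the full $3,550 applies.
Total: $4,590 + $720 + $3,550 = $8,860.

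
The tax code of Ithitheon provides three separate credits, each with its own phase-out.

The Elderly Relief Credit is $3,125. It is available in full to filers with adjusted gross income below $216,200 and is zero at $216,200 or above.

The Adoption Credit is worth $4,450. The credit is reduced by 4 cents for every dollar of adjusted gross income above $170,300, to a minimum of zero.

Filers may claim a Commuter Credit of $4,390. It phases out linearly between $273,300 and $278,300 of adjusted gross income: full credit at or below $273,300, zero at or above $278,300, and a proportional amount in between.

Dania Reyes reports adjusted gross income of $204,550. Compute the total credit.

Elderly Relief Credit: $204,550 is below the $216,200 cutoff, so the full $3,125 applies.
Adoption Credit: 4% of the $34,250 excess over $170,300 is $1,370; credit = $4,450 − $1,370 = $3,080.
Commuter Credit: $204,550 is at or below the $273,300 threshold, so the full $4,390 applies.
Total: $3,125 + $3,080 + $4,390 = $10,595.

$10,595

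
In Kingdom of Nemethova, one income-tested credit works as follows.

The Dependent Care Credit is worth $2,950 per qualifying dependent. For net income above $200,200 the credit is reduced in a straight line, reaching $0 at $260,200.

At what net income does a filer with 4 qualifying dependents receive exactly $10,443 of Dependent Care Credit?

$207,100

Full credit = 4 × $2,950 = $11,800.
$10,443 is 10,443/11,800 of the full $11,800, so 1,357/11,800 of the $60,000 range has been used: income = $200,200 + $60,000 × 1,357/11,800 = $207,100.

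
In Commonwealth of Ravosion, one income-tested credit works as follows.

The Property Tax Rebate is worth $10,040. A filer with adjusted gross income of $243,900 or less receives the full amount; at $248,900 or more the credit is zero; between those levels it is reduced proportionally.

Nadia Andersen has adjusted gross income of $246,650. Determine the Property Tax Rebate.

Property Tax Rebate: $246,650 is $2,750 into a $5,000 phase-out range, leaving 2,250/5,000 of the credit: $10,040 × 2,250/5,000 = $4,518.

$4,518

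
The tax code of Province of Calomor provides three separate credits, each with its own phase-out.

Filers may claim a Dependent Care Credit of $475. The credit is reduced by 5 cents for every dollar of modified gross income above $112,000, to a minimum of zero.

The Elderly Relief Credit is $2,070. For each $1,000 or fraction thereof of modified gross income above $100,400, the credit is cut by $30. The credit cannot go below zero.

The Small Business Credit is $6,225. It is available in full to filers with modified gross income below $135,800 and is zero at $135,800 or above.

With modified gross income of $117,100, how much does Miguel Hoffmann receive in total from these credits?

Dependent Care Credit: 5% of the $5,100 excess over $112,000 is $255; credit = $475 − $255 = $220.
Elderly Relief Credit: income exceeds $100,400 by $16,700, which is 17 full-or-partial $1,000 increments; reduction = 17 × $30 = $510, leaving $1,560.
Small Business Credit: $117,100 is below the $135,800 cutoff, so the full $6,225 applies.
Total: $220 + $1,560 + $6,225 = $8,005.

$8,005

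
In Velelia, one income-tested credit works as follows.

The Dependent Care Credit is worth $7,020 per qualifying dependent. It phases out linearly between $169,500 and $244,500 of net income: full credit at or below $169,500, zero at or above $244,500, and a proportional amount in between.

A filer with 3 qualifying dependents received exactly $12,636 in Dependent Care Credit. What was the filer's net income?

$199,500

Full credit = 3 × $7,020 = $21,060.
$12,636 is 12,636/21,060 of the full $21,060, so 8,424/21,060 of the $75,000 range has been used: income = $169,500 + $75,000 × 8,424/21,060 = $199,500.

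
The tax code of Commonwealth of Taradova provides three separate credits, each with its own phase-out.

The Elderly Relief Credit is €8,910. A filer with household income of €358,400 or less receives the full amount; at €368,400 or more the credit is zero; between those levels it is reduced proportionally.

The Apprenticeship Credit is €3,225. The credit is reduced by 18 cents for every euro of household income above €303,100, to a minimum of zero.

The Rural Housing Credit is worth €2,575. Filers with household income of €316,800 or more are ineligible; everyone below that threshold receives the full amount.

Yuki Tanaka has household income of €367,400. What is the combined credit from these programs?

€891

Elderly Relief Credit: €367,400 is €9,000 into a €10,000 phase-out range, leaving 1,000/10,000 of the credit: €8,910 × 1,000/10,000 = €891.
Apprenticeship Credit: 18% of the €64,300 excess over €303,100 is €11,574 ≥ base, so the credit is €0.
Rural Housing Credit: €367,400 meets or exceeds the €316,800 cutoff, so the credit is €0.
Total: €891 + €0 + €0 = €891.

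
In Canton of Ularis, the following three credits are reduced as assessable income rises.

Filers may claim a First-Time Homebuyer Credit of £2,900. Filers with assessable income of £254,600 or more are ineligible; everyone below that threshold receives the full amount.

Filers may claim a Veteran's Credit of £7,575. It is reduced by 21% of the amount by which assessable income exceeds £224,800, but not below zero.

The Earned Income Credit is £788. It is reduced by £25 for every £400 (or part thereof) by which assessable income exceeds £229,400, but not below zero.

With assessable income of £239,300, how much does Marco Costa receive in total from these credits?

£7,593

First-Time Homebuyer Credit: £239,300 is below the £254,600 cutoff, so the full £2,900 applies.
Veteran's Credit: 21% of the £14,500 excess over £224,800 is £3,045; credit = £7,575 − £3,045 = £4,530.
Earned Income Credit: income exceeds £229,400 by £9,900, which is 25 full-or-partial £400 increments; reduction = 25 × £25 = £625, leaving £163.
Total: £2,900 + £4,530 + £163 = £7,593.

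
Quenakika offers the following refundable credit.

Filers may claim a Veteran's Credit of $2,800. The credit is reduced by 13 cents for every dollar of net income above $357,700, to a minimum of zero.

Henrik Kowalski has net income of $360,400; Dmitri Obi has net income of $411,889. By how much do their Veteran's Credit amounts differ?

Henrik ($360,400): Veteran's Credit: 13% of the $2,700 excess over $357,700 is $351; credit = $2,800 − $351 = $2,449.
Dmitri ($411,889): Veteran's Credit: 13% of the $54,189 excess over $357,700 is $7,044.57 ≥ base, so the credit is $0.
Difference: |$2,449 − $0| = $2,449.

$2,449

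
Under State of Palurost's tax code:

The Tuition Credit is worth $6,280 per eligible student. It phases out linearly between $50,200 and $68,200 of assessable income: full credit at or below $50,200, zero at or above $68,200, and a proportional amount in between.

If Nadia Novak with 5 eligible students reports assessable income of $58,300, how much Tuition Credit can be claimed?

Tuition Credit: base = 5 × $6,280 = $31,400. $58,300 is $8,100 into a $18,000 phase-out range, leaving 9,900/18,000 of the credit: $31,400 × 9,900/18,000 = $17,270.

$17,270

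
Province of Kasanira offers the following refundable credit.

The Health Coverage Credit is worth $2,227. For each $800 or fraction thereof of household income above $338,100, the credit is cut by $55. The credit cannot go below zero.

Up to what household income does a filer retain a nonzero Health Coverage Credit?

After 40 increments the reduction is 40 × $55 = $2,200, leaving $27; one more increment wipes it out. Increment 40 ends at excess 40 × $800 = $32,000, so the highest qualifying income is $338,100 + $32,000 = $370,100.

$370,100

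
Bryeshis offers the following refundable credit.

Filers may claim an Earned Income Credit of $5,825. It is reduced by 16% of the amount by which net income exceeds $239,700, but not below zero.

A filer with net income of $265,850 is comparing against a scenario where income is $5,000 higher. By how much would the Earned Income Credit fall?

At $265,850 — 16% of the $26,150 excess over $239,700 is $4,184; credit = $5,825 − $4,184 = $1,641.
At $270,850 — 16% of the $31,150 excess over $239,700 is $4,984; credit = $5,825 − $4,984 = $841.
Lost: $1,641 − $841 = $800.

$800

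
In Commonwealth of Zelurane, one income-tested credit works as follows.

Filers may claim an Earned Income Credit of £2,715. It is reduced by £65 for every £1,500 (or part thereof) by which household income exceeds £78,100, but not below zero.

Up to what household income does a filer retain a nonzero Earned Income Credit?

£139,600

After 41 increments the reduction is 41 × £65 = £2,665, leaving £50; one more increment wipes it out. Increment 41 ends at excess 41 × £1,500 = £61,500, so the highest qualifying income is £78,100 + £61,500 = £139,600.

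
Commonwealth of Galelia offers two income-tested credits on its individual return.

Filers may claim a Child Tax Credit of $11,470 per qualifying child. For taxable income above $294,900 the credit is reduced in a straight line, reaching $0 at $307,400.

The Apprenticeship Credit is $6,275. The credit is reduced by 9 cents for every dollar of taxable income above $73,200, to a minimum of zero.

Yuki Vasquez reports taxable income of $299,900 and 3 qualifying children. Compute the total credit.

$20,646

Child Tax Credit: base = 3 × $11,470 = $34,410. $299,900 is $5,000 into a $12,500 phase-out range, leaving 7,500/12,500 of the credit: $34,410 × 7,500/12,500 = $20,646.
Apprenticeship Credit: 9% of the $226,700 excess over $73,200 is $20,403 ≥ base, so the credit is $0.
Total: $20,646 + $0 = $20,646.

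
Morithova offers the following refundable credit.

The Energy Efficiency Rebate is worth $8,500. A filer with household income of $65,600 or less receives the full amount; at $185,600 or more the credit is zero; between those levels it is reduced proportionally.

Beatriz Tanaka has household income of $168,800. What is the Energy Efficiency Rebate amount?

$1,190

Energy Efficiency Rebate: $168,800 is $103,200 into a $120,000 phase-out range, leaving 16,800/120,000 of the credit: $8,500 × 16,800/120,000 = $1,190.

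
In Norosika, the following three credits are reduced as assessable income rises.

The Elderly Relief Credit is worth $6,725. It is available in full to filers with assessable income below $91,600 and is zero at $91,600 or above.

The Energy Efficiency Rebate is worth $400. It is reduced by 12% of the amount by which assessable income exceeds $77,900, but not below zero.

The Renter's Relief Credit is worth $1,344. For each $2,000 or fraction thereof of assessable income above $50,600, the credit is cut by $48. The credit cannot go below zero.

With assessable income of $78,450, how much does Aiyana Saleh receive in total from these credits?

Elderly Relief Credit: $78,450 is below the $91,600 cutoff, so the full $6,725 applies.
Energy Efficiency Rebate: 12% of the $550 excess over $77,900 is $66; credit = $400 − $66 = $334.
Renter's Relief Credit: income exceeds $50,600 by $27,850, which is 14 full-or-partial $2,000 increments; reduction = 14 × $48 = $672, leaving $672.
Total: $6,725 + $334 + $672 = $7,731.

$7,731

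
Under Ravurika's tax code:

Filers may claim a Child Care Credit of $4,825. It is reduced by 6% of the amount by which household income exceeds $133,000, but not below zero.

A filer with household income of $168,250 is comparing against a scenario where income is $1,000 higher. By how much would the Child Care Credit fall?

At $168,250 — 6% of the $35,250 excess over $133,000 is $2,115; credit = $4,825 − $2,115 = $2,710.
At $169,250 — 6% of the $36,250 excess over $133,000 is $2,175; credit = $4,825 − $2,175 = $2,650.
Lost: $2,710 − $2,650 = $60.

$60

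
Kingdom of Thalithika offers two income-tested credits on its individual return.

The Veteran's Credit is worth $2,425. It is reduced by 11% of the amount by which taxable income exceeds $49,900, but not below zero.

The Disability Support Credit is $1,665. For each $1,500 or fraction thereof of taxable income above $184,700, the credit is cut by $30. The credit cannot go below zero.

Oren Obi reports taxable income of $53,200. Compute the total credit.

Veteran's Credit: 11% of the $3,300 excess over $49,900 is $363; credit = $2,425 − $363 = $2,062.
Disability Support Credit: $53,200 is at or below the $184,700 threshold, so the full $1,665 applies.
Total: $2,062 + $1,665 = $3,727.

$3,727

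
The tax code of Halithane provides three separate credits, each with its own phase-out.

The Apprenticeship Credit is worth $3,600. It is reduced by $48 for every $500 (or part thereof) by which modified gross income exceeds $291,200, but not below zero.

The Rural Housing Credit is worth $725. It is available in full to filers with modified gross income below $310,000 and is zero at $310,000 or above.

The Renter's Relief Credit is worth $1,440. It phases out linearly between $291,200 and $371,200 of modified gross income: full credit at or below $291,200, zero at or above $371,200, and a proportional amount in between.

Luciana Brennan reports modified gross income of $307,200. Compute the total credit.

$3,941

Apprenticeship Credit: income exceeds $291,200 by $16,000, which is 32 full-or-partial $500 increments; reduction = 32 × $48 = $1,536, leaving $2,064.
Rural Housing Credit: $307,200 is below the $310,000 cutoff, so the full $725 applies.
Renter's Relief Credit: $307,200 is $16,000 into a $80,000 phase-out range, leaving 64,000/80,000 of the credit: $1,440 × 64,000/80,000 = $1,152.
Total: $2,064 + $725 + $1,152 = $3,941.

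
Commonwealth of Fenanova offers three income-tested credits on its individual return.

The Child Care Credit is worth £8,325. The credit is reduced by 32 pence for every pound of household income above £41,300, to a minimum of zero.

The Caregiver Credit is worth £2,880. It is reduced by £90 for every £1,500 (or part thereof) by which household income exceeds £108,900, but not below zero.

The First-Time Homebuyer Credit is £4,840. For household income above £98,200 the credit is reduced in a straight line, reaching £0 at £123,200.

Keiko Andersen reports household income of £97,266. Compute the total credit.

£7,720

Child Care Credit: 32% of the £55,966 excess over £41,300 is £17,909.12 ≥ base, so the credit is £0.
Caregiver Credit: £97,266 is at or below the £108,900 threshold, so the full £2,880 applies.
First-Time Homebuyer Credit: £97,266 is at or below the £98,200 threshold, so the full £4,840 applies.
Total: £0 + £2,880 + £4,840 = £7,720.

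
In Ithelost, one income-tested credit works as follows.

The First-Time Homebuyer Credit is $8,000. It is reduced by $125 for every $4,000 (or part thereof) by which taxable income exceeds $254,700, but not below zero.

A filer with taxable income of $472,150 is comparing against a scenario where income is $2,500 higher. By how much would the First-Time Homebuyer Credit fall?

$0

At $472,150 — income exceeds $254,700 by $217,450, which is 55 full-or-partial $4,000 increments; reduction = 55 × $125 = $6,875, leaving $1,125.
At $474,650 — income exceeds $254,700 by $219,950, which is 55 full-or-partial $4,000 increments; reduction = 55 × $125 = $6,875, leaving $1,125.
Lost: $1,125 − $1,125 = $0.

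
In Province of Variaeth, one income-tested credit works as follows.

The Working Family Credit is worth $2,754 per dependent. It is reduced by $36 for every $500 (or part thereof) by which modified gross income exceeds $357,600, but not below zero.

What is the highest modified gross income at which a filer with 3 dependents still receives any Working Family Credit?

$472,100

Full credit = 3 × $2,754 = $8,262.
After 229 increments the reduction is 229 × $36 = $8,244, leaving $18; one more increment wipes it out. Increment 229 ends at excess 229 × $500 = $114,500, so the highest qualifying income is $357,600 + $114,500 = $472,100.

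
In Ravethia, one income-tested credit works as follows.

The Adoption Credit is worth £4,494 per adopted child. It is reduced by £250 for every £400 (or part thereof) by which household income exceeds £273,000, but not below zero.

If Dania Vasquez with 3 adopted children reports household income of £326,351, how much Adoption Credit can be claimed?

Adoption Credit: base = 3 × £4,494 = £13,482. income exceeds £273,000 by £53,351 → 134 increments × £250 = £33,500 ≥ base, so the credit is £0.

£0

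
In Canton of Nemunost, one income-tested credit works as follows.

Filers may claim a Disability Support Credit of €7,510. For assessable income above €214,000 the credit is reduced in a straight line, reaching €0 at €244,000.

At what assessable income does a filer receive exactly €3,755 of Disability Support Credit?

€3,755 is 3,755/7,510 of the full €7,510, so 3,755/7,510 of the €30,000 range has been used: income = €214,000 + €30,000 × 3,755/7,510 = €229,000.

€229,000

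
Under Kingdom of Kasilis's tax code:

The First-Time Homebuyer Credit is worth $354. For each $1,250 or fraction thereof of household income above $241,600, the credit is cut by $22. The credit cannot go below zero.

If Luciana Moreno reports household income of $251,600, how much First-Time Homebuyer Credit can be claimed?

$178

First-Time Homebuyer Credit: income exceeds $241,600 by $10,000, which is 8 full-or-partial $1,250 increments; reduction = 8 × $22 = $176, leaving $178.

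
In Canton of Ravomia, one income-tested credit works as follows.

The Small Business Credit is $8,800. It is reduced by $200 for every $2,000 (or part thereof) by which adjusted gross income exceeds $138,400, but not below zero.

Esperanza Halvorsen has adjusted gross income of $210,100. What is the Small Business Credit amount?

$1,600

Small Business Credit: income exceeds $138,400 by $71,700, which is 36 full-or-partial $2,000 increments; reduction = 36 × $200 = $7,200, leaving $1,600.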